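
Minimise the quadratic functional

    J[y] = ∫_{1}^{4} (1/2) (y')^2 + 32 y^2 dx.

The Lagrangian is L = (1/2) (y')^2 + 32 y^2.
Compute ∂L/∂y = 64y, ∂L/∂y' = y'.
The Euler-Lagrange equation d/dx(∂L/∂y') − ∂L/∂y = 0 reduces to
    y'' − 64 y = 0.
Its general solution is
    y(x) = A e^(8x) + B e^(−8x),
with A, B fixed by the endpoint conditions.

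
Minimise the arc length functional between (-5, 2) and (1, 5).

Arc-length functional: J[y] = ∫ sqrt(1 + (y')^2) dx.
Lagrangian L = sqrt(1 + (y')^2) has no explicit y dependence, so ∂L/∂y = 0 and the Euler-Lagrange equation gives
    d/dx( y' / sqrt(1 + (y')^2) ) = 0  ⇒  y' / sqrt(1 + (y')^2) = const.
Hence y' is constant, so y(x) is affine.
Fitting the endpoints (-5, 2) and (1, 5):
    slope m = (5 − 2) / (1 − (-5)) = 1/2,
    intercept c = 2 − m·(-5) = 9/2.
Extremal: y(x) = (1/2) x + 9/2.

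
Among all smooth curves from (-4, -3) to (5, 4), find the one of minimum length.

Arc-length functional: J[y] = ∫ sqrt(1 + (y')^2) dx.
Lagrangian L = sqrt(1 + (y')^2) has no explicit y dependence, so ∂L/∂y = 0 and the Euler-Lagrange equation gives
    d/dx( y' / sqrt(1 + (y')^2) ) = 0  ⇒  y' / sqrt(1 + (y')^2) = const.
Hence y' is constant, so y(x) is affine.
Fitting the endpoints (-4, -3) and (5, 4):
    slope m = (4 − (-3)) / (5 − (-4)) = 7/9,
    intercept c = (-3) − m·(-4) = 1/9.
Extremal: y(x) = (7/9) x + 1/9.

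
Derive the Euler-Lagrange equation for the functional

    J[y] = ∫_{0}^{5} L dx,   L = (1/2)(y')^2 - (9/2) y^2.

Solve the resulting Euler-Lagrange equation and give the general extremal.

The Lagrangian is L = (1/2)(y')^2 - (9/2) y^2.
∂L/∂y = -9y.
∂L/∂y' = y'.
The Euler-Lagrange equation d/dx(∂L/∂y') − ∂L/∂y = 0 becomes:
    y'' + 9 y = 0
General solution: y(x) = A sin(3x) + B cos(3x), where A and B are arbitrary constants fixed by the endpoint conditions.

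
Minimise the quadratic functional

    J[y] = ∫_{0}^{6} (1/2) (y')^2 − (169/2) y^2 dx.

The Lagrangian is L = (1/2) (y')^2 − (169/2) y^2.
Compute ∂L/∂y = -169y, ∂L/∂y' = y'.
The Euler-Lagrange equation d/dx(∂L/∂y') − ∂L/∂y = 0 reduces to
    y'' + 169 y = 0.
Its general solution is
    y(x) = A sin(13x) + B cos(13x),
with A, B fixed by the endpoint conditions.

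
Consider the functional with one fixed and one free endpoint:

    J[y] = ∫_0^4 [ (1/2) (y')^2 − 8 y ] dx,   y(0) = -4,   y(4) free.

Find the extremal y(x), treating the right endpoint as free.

The Lagrangian L = (1/2) (y')^2 − 8 y gives
    ∂L/∂y = −8,   ∂L/∂y' = y'.
Euler-Lagrange: d/dx(y') − (−8) = 0, i.e. y'' + 8 = 0, so
    y(x) = −(8/2) x^2 + C1 x + C2.
Fixed left endpoint y(0) = -4 ⇒ C2 = -4.
The right endpoint x = 4 is free, so the natural (transversality) condition is ∂L/∂y' |_{x=4} = 0, i.e. y'(4) = 0.
Compute y'(x) = −8 x + C1, so y'(4) = −32 + C1 = 0 ⇒ C1 = 32.
Therefore the extremal is
    y(x) = −4 x^2 + 32 x − 4.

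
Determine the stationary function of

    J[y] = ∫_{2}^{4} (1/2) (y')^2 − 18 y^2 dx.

The Lagrangian is L = (1/2) (y')^2 − 18 y^2.
Compute ∂L/∂y = -36y, ∂L/∂y' = y'.
The Euler-Lagrange equation d/dx(∂L/∂y') − ∂L/∂y = 0 reduces to
    y'' + 36 y = 0.
Its general solution is
    y(x) = A sin(6x) + B cos(6x),
with A, B fixed by the endpoint conditions.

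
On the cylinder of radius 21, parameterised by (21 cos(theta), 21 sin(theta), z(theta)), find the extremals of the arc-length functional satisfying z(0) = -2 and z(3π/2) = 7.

Parameterise the cylinder of radius R = 21 as
    r(θ) = (21 cos θ, 21 sin θ, z(θ)).
The arc-length element is
    ds = sqrt(441 + (dz/dθ)^2) dθ,
so the Lagrangian is L = sqrt(441 + z'^2).
L depends on z' only, not on z or θ, so ∂L/∂z = 0 and
    ∂L/∂z' = z' / sqrt(441 + z'^2).
The Euler-Lagrange equation gives
    d/dθ( z' / sqrt(441 + z'^2) ) = 0,
so z' is constant. Integrating once:
    z(θ) = a θ + b,
a helix on the cylinder (a straight line when the cylinder is unrolled). The constants a, b are determined by the endpoint conditions.
With endpoint conditions z(0) = -2 and z(3π/2) = 7: from z(0) = b we get b = -2, and a·3π/2 + -2 = 7 gives a = 6/π, so
    z(θ) = (6/π) θ − 2.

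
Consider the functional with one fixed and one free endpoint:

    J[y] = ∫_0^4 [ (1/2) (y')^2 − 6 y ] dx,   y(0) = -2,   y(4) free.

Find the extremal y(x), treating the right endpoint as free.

The Lagrangian L = (1/2) (y')^2 − 6 y gives
    ∂L/∂y = −6,   ∂L/∂y' = y'.
Euler-Lagrange: d/dx(y') − (−6) = 0, i.e. y'' + 6 = 0, so
    y(x) = −(6/2) x^2 + C1 x + C2.
Fixed left endpoint y(0) = -2 ⇒ C2 = -2.
The right endpoint x = 4 is free, so the natural (transversality) condition is ∂L/∂y' |_{x=4} = 0, i.e. y'(4) = 0.
Compute y'(x) = −6 x + C1, so y'(4) = −24 + C1 = 0 ⇒ C1 = 24.
Therefore the extremal is
    y(x) = −3 x^2 + 24 x − 2.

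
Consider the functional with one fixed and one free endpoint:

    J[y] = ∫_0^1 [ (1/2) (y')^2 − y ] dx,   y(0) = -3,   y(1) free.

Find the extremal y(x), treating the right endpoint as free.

The Lagrangian L = (1/2) (y')^2 − y gives
    ∂L/∂y = −1,   ∂L/∂y' = y'.
Euler-Lagrange: d/dx(y') − (−1) = 0, i.e. y'' + 1 = 0, so
    y(x) = −(1/2) x^2 + C1 x + C2.
Fixed left endpoint y(0) = -3 ⇒ C2 = -3.
The right endpoint x = 1 is free, so the natural (transversality) condition is ∂L/∂y' |_{x=1} = 0, i.e. y'(1) = 0.
Compute y'(x) = −1 x + C1, so y'(1) = −1 + C1 = 0 ⇒ C1 = 1.
Therefore the extremal is
    y(x) = −x^2/2 + x − 3.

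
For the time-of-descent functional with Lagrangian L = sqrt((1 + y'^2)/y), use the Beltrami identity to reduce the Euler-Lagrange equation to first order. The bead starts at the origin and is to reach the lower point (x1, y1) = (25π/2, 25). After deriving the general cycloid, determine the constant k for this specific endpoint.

The Lagrangian L = sqrt((1 + y'^2) / y) has no explicit x dependence, so the Beltrami identity applies:
    L − y' ∂L/∂y' = C.
Compute ∂L/∂y' = y' / sqrt(y (1 + y'^2)).
Substitute:
    sqrt((1 + y'^2)/y) − y'·y' / sqrt(y (1 + y'^2))
    = (1 + y'^2) / sqrt(y (1 + y'^2)) − y'^2 / sqrt(y (1 + y'^2))
    = 1 / sqrt(y (1 + y'^2)) = C.
Squaring and rearranging gives the first integral
    y (1 + y'^2) = 1/C^2 =: k   (constant).
Solving this first-order ODE by the substitution
    y = (k/2)(1 − cos θ)
yields the cycloid parameterisation
    x(θ) = (k/2)(θ − sin θ),   y(θ) = (k/2)(1 − cos θ).
The constant k is fixed by the endpoint condition.
Now fit the given lower endpoint (x1, y1) = (25π/2, 25). At the bottom of the first arch (θ = π), the parametric equations give
    y(π) = (k/2)(1 − cos π) = k,
    x(π) = (k/2)(π − sin π) = kπ/2.
Matching y(π) = 25 gives k = 25, consistent with x(π) = 25π/2. Therefore the specific cycloid is
    x(θ) = (25/2)(θ − sin θ),   y(θ) = (25/2)(1 − cos θ).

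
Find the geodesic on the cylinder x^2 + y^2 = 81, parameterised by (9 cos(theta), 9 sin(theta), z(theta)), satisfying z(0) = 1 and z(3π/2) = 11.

Parameterise the cylinder of radius R = 9 as
    r(θ) = (9 cos θ, 9 sin θ, z(θ)).
The arc-length element is
    ds = sqrt(81 + (dz/dθ)^2) dθ,
so the Lagrangian is L = sqrt(81 + z'^2).
L depends on z' only, not on z or θ, so ∂L/∂z = 0 and
    ∂L/∂z' = z' / sqrt(81 + z'^2).
The Euler-Lagrange equation gives
    d/dθ( z' / sqrt(81 + z'^2) ) = 0,
so z' is constant. Integrating once:
    z(θ) = a θ + b,
a helix on the cylinder (a straight line when the cylinder is unrolled). The constants a, b are determined by the endpoint conditions.
With endpoint conditions z(0) = 1 and z(3π/2) = 11: from z(0) = b we get b = 1, and a·3π/2 + 1 = 11 gives a = 20/(3π), so
    z(θ) = (20/(3π)) θ + 1.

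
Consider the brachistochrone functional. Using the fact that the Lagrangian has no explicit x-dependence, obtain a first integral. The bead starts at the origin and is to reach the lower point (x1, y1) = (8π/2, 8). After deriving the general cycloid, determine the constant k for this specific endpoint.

The Lagrangian L = sqrt((1 + y'^2) / y) has no explicit x dependence, so the Beltrami identity applies:
    L − y' ∂L/∂y' = C.
Compute ∂L/∂y' = y' / sqrt(y (1 + y'^2)).
Substitute:
    sqrt((1 + y'^2)/y) − y'·y' / sqrt(y (1 + y'^2))
    = (1 + y'^2) / sqrt(y (1 + y'^2)) − y'^2 / sqrt(y (1 + y'^2))
    = 1 / sqrt(y (1 + y'^2)) = C.
Squaring and rearranging gives the first integral
    y (1 + y'^2) = 1/C^2 =: k   (constant).
Solving this first-order ODE by the substitution
    y = (k/2)(1 − cos θ)
yields the cycloid parameterisation
    x(θ) = (k/2)(θ − sin θ),   y(θ) = (k/2)(1 − cos θ).
The constant k is fixed by the endpoint condition.
Now fit the given lower endpoint (x1, y1) = (8π/2, 8). At the bottom of the first arch (θ = π), the parametric equations give
    y(π) = (k/2)(1 − cos π) = k,
    x(π) = (k/2)(π − sin π) = kπ/2.
Matching y(π) = 8 gives k = 8, consistent with x(π) = 8π/2. Therefore the specific cycloid is
    x(θ) = (8/2)(θ − sin θ),   y(θ) = (8/2)(1 − cos θ).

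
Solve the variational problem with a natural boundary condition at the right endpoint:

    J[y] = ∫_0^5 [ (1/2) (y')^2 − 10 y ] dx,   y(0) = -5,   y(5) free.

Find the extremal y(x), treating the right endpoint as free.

The Lagrangian L = (1/2) (y')^2 − 10 y gives
    ∂L/∂y = −10,   ∂L/∂y' = y'.
Euler-Lagrange: d/dx(y') − (−10) = 0, i.e. y'' + 10 = 0, so
    y(x) = −(10/2) x^2 + C1 x + C2.
Fixed left endpoint y(0) = -5 ⇒ C2 = -5.
The right endpoint x = 5 is free, so the natural (transversality) condition is ∂L/∂y' |_{x=5} = 0, i.e. y'(5) = 0.
Compute y'(x) = −10 x + C1, so y'(5) = −50 + C1 = 0 ⇒ C1 = 50.
Therefore the extremal is
    y(x) = −5 x^2 + 50 x − 5.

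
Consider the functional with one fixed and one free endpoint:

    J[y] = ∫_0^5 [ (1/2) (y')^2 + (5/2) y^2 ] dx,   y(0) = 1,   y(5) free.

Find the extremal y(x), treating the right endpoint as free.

The Lagrangian L = (1/2) (y')^2 + (5/2) y^2 gives
    ∂L/∂y = 5 y,   ∂L/∂y' = y'.
Euler-Lagrange: y'' − 5 y = 0.
With k = sqrt(5), the general solution is
    y(x) = A cosh(sqrt(5) x) + B sinh(sqrt(5) x).
Fixed left endpoint y(0) = 1 ⇒ A = 1.
The right endpoint x = 5 is free, so the natural (transversality) condition is ∂L/∂y' |_{x=5} = 0, i.e. y'(5) = 0.
Compute y'(x) = A k sinh(k x) + B k cosh(k x), so
    y'(5) = A k sinh(k·5) + B k cosh(k·5) = 0
    ⇒ B = −A tanh(k·5) = − tanh(sqrt(5)·5).
Therefore the extremal is
    y(x) = cosh(sqrt(5) x) − tanh(sqrt(5)·5) sinh(sqrt(5) x).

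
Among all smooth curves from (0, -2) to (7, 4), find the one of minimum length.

Arc-length functional: J[y] = ∫ sqrt(1 + (y')^2) dx.
Lagrangian L = sqrt(1 + (y')^2) has no explicit y dependence, so ∂L/∂y = 0 and the Euler-Lagrange equation gives
    d/dx( y' / sqrt(1 + (y')^2) ) = 0  ⇒  y' / sqrt(1 + (y')^2) = const.
Hence y' is constant, so y(x) is affine.
Fitting the endpoints (0, -2) and (7, 4):
    slope m = (4 − (-2)) / (7 − 0) = 6/7,
    intercept c = (-2) − m·0 = -2.
Extremal: y(x) = (6/7) x - 2.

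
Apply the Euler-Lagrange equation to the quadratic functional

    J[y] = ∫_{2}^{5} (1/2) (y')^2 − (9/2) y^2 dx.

The Lagrangian is L = (1/2) (y')^2 − (9/2) y^2.
Compute ∂L/∂y = -9y, ∂L/∂y' = y'.
The Euler-Lagrange equation d/dx(∂L/∂y') − ∂L/∂y = 0 reduces to
    y'' + 9 y = 0.
Its general solution is
    y(x) = A sin(3x) + B cos(3x),
with A, B fixed by the endpoint conditions.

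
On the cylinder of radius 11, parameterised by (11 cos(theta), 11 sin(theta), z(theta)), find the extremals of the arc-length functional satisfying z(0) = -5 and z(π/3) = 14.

Parameterise the cylinder of radius R = 11 as
    r(θ) = (11 cos θ, 11 sin θ, z(θ)).
The arc-length element is
    ds = sqrt(121 + (dz/dθ)^2) dθ,
so the Lagrangian is L = sqrt(121 + z'^2).
L depends on z' only, not on z or θ, so ∂L/∂z = 0 and
    ∂L/∂z' = z' / sqrt(121 + z'^2).
The Euler-Lagrange equation gives
    d/dθ( z' / sqrt(121 + z'^2) ) = 0,
so z' is constant. Integrating once:
    z(θ) = a θ + b,
a helix on the cylinder (a straight line when the cylinder is unrolled). The constants a, b are determined by the endpoint conditions.
With endpoint conditions z(0) = -5 and z(π/3) = 14: from z(0) = b we get b = -5, and a·π/3 + -5 = 14 gives a = 57/π, so
    z(θ) = (57/π) θ − 5.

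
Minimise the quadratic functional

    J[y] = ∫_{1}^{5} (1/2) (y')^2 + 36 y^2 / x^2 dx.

The Lagrangian is L = (1/2) (y')^2 + 36 y^2 / x^2.
Compute ∂L/∂y = 72y/x^2, ∂L/∂y' = y'.
The Euler-Lagrange equation d/dx(∂L/∂y') − ∂L/∂y = 0 reduces to
    y'' − 72/x^2 · y = 0  (x > 0).
Its general solution is
    y(x) = A x^9 + B x^(-8),
with A, B fixed by the endpoint conditions.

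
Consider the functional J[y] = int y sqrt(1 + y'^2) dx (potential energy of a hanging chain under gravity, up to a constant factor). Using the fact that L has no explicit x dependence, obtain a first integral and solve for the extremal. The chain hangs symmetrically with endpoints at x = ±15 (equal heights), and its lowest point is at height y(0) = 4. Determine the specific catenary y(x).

The Lagrangian L(y, y') = y sqrt(1 + y'^2) has no explicit x dependence, so the Beltrami identity applies:
    L − y' ∂L/∂y' = C.
Compute ∂L/∂y' = y · y' / sqrt(1 + y'^2). Then
    L − y' ∂L/∂y'
    = y sqrt(1 + y'^2) − y · y'^2 / sqrt(1 + y'^2)
    = y (1 + y'^2 − y'^2) / sqrt(1 + y'^2)
    = y / sqrt(1 + y'^2) = C.
Squaring gives y^2 = C^2 (1 + y'^2), i.e.
    y'^2 = y^2 / C^2 − 1.
Separating variables,
    dy / sqrt(y^2 − C^2) = dx / C,
and integrating gives arccosh(y / C) = (x − a)/C, so
    y(x) = C cosh((x − a)/C),
the catenary. The constants C and a are fixed by the two endpoint conditions (and, for the hanging-chain problem, the length constraint selects C).
Now fit the given data. The endpoints x = ±15 are symmetric at equal height, so the catenary is even about its minimum: a = 0 and y(x) = C cosh(x/C). The lowest point is y(0) = C cosh(0) = C, and we are told y(0) = 4, so C = 4. Therefore
    y(x) = 4 cosh(x/4),
and at the endpoints
    y(±15) = 4 cosh(15/4).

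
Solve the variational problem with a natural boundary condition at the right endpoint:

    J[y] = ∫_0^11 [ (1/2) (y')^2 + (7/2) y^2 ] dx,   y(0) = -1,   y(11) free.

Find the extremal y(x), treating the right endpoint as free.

The Lagrangian L = (1/2) (y')^2 + (7/2) y^2 gives
    ∂L/∂y = 7 y,   ∂L/∂y' = y'.
Euler-Lagrange: y'' − 7 y = 0.
With k = sqrt(7), the general solution is
    y(x) = A cosh(sqrt(7) x) + B sinh(sqrt(7) x).
Fixed left endpoint y(0) = -1 ⇒ A = -1.
The right endpoint x = 11 is free, so the natural (transversality) condition is ∂L/∂y' |_{x=11} = 0, i.e. y'(11) = 0.
Compute y'(x) = A k sinh(k x) + B k cosh(k x), so
    y'(11) = A k sinh(k·11) + B k cosh(k·11) = 0
    ⇒ B = −A tanh(k·11) = tanh(sqrt(7)·11).
Therefore the extremal is
    y(x) = −cosh(sqrt(7) x) + tanh(sqrt(7)·11) sinh(sqrt(7) x).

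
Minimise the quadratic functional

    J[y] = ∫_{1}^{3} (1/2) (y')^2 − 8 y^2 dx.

The Lagrangian is L = (1/2) (y')^2 − 8 y^2.
Compute ∂L/∂y = -16y, ∂L/∂y' = y'.
The Euler-Lagrange equation d/dx(∂L/∂y') − ∂L/∂y = 0 reduces to
    y'' + 16 y = 0.
Its general solution is
    y(x) = A sin(4x) + B cos(4x),
with A, B fixed by the endpoint conditions.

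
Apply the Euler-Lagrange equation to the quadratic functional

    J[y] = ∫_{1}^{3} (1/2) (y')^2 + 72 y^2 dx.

The Lagrangian is L = (1/2) (y')^2 + 72 y^2.
Compute ∂L/∂y = 144y, ∂L/∂y' = y'.
The Euler-Lagrange equation d/dx(∂L/∂y') − ∂L/∂y = 0 reduces to
    y'' − 144 y = 0.
Its general solution is
    y(x) = A e^(12x) + B e^(−12x),
with A, B fixed by the endpoint conditions.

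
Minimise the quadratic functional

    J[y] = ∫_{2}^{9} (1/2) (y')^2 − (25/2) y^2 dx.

The Lagrangian is L = (1/2) (y')^2 − (25/2) y^2.
Compute ∂L/∂y = -25y, ∂L/∂y' = y'.
The Euler-Lagrange equation d/dx(∂L/∂y') − ∂L/∂y = 0 reduces to
    y'' + 25 y = 0.
Its general solution is
    y(x) = A sin(5x) + B cos(5x),
with A, B fixed by the endpoint conditions.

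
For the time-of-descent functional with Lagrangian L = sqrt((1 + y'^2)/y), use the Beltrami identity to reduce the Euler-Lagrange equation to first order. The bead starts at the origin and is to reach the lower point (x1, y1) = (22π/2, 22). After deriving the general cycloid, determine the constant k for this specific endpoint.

The Lagrangian L = sqrt((1 + y'^2) / y) has no explicit x dependence, so the Beltrami identity applies:
    L − y' ∂L/∂y' = C.
Compute ∂L/∂y' = y' / sqrt(y (1 + y'^2)).
Substitute:
    sqrt((1 + y'^2)/y) − y'·y' / sqrt(y (1 + y'^2))
    = (1 + y'^2) / sqrt(y (1 + y'^2)) − y'^2 / sqrt(y (1 + y'^2))
    = 1 / sqrt(y (1 + y'^2)) = C.
Squaring and rearranging gives the first integral
    y (1 + y'^2) = 1/C^2 =: k   (constant).
Solving this first-order ODE by the substitution
    y = (k/2)(1 − cos θ)
yields the cycloid parameterisation
    x(θ) = (k/2)(θ − sin θ),   y(θ) = (k/2)(1 − cos θ).
The constant k is fixed by the endpoint condition.
Now fit the given lower endpoint (x1, y1) = (22π/2, 22). At the bottom of the first arch (θ = π), the parametric equations give
    y(π) = (k/2)(1 − cos π) = k,
    x(π) = (k/2)(π − sin π) = kπ/2.
Matching y(π) = 22 gives k = 22, consistent with x(π) = 22π/2. Therefore the specific cycloid is
    x(θ) = (22/2)(θ − sin θ),   y(θ) = (22/2)(1 − cos θ).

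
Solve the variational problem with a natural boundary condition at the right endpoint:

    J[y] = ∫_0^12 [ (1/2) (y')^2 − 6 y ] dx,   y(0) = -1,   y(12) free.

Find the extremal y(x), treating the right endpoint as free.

The Lagrangian L = (1/2) (y')^2 − 6 y gives
    ∂L/∂y = −6,   ∂L/∂y' = y'.
Euler-Lagrange: d/dx(y') − (−6) = 0, i.e. y'' + 6 = 0, so
    y(x) = −(6/2) x^2 + C1 x + C2.
Fixed left endpoint y(0) = -1 ⇒ C2 = -1.
The right endpoint x = 12 is free, so the natural (transversality) condition is ∂L/∂y' |_{x=12} = 0, i.e. y'(12) = 0.
Compute y'(x) = −6 x + C1, so y'(12) = −72 + C1 = 0 ⇒ C1 = 72.
Therefore the extremal is
    y(x) = −3 x^2 + 72 x − 1.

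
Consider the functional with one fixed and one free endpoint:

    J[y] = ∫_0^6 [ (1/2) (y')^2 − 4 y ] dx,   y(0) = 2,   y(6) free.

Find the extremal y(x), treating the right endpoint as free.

The Lagrangian L = (1/2) (y')^2 − 4 y gives
    ∂L/∂y = −4,   ∂L/∂y' = y'.
Euler-Lagrange: d/dx(y') − (−4) = 0, i.e. y'' + 4 = 0, so
    y(x) = −(4/2) x^2 + C1 x + C2.
Fixed left endpoint y(0) = 2 ⇒ C2 = 2.
The right endpoint x = 6 is free, so the natural (transversality) condition is ∂L/∂y' |_{x=6} = 0, i.e. y'(6) = 0.
Compute y'(x) = −4 x + C1, so y'(6) = −24 + C1 = 0 ⇒ C1 = 24.
Therefore the extremal is
    y(x) = −2 x^2 + 24 x + 2.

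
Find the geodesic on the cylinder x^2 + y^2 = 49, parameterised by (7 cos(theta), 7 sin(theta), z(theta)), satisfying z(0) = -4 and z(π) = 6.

Parameterise the cylinder of radius R = 7 as
    r(θ) = (7 cos θ, 7 sin θ, z(θ)).
The arc-length element is
    ds = sqrt(49 + (dz/dθ)^2) dθ,
so the Lagrangian is L = sqrt(49 + z'^2).
L depends on z' only, not on z or θ, so ∂L/∂z = 0 and
    ∂L/∂z' = z' / sqrt(49 + z'^2).
The Euler-Lagrange equation gives
    d/dθ( z' / sqrt(49 + z'^2) ) = 0,
so z' is constant. Integrating once:
    z(θ) = a θ + b,
a helix on the cylinder (a straight line when the cylinder is unrolled). The constants a, b are determined by the endpoint conditions.
With endpoint conditions z(0) = -4 and z(π) = 6: from z(0) = b we get b = -4, and a·π + -4 = 6 gives a = 10/π, so
    z(θ) = (10/π) θ − 4.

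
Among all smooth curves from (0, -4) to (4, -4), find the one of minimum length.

Arc-length functional: J[y] = ∫ sqrt(1 + (y')^2) dx.
Lagrangian L = sqrt(1 + (y')^2) has no explicit y dependence, so ∂L/∂y = 0 and the Euler-Lagrange equation gives
    d/dx( y' / sqrt(1 + (y')^2) ) = 0  ⇒  y' / sqrt(1 + (y')^2) = const.
Hence y' is constant, so y(x) is affine.
Fitting the endpoints (0, -4) and (4, -4):
    slope m = ((-4) − (-4)) / (4 − 0) = 0,
    intercept c = (-4) − m·0 = -4.
Extremal: y(x) = -4.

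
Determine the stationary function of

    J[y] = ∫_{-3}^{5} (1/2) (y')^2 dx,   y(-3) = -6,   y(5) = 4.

The Lagrangian is L = (1/2) (y')^2.
Compute ∂L/∂y = 0, ∂L/∂y' = y'.
The Euler-Lagrange equation d/dx(∂L/∂y') − ∂L/∂y = 0 reduces to
    y'' = 0.
Its general solution is
    y(x) = A x + B,
with A, B fixed by the endpoint conditions.
Applying the endpoint conditions y(-3) = -6 and y(5) = 4: solve A·-3 + B = -6 and A·5 + B = 4. Subtracting gives A(5 − -3) = 4 − -6, so A = 5/4, and B = -6 − A·-3 = -9/4. Therefore
    y(x) = (5/4) x - 9/4.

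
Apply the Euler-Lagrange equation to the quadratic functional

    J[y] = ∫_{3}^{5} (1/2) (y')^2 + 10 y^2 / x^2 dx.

The Lagrangian is L = (1/2) (y')^2 + 10 y^2 / x^2.
Compute ∂L/∂y = 20y/x^2, ∂L/∂y' = y'.
The Euler-Lagrange equation d/dx(∂L/∂y') − ∂L/∂y = 0 reduces to
    y'' − 20/x^2 · y = 0  (x > 0).
Its general solution is
    y(x) = A x^5 + B x^(-4),
with A, B fixed by the endpoint conditions.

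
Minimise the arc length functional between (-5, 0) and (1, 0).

Arc-length functional: J[y] = ∫ sqrt(1 + (y')^2) dx.
Lagrangian L = sqrt(1 + (y')^2) has no explicit y dependence, so ∂L/∂y = 0 and the Euler-Lagrange equation gives
    d/dx( y' / sqrt(1 + (y')^2) ) = 0  ⇒  y' / sqrt(1 + (y')^2) = const.
Hence y' is constant, so y(x) is affine.
Fitting the endpoints (-5, 0) and (1, 0):
    slope m = (0 − 0) / (1 − (-5)) = 0,
    intercept c = 0 − m·(-5) = 0.
Extremal: y(x) = 0.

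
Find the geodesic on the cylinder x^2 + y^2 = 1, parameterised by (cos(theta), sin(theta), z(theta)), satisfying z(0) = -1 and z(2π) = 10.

Parameterise the cylinder of radius R = 1 as
    r(θ) = (cos θ, sin θ, z(θ)).
The arc-length element is
    ds = sqrt(1 + (dz/dθ)^2) dθ,
so the Lagrangian is L = sqrt(1 + z'^2).
L depends on z' only, not on z or θ, so ∂L/∂z = 0 and
    ∂L/∂z' = z' / sqrt(1 + z'^2).
The Euler-Lagrange equation gives
    d/dθ( z' / sqrt(1 + z'^2) ) = 0,
so z' is constant. Integrating once:
    z(θ) = a θ + b,
a helix on the cylinder (a straight line when the cylinder is unrolled). The constants a, b are determined by the endpoint conditions.
With endpoint conditions z(0) = -1 and z(2π) = 10: from z(0) = b we get b = -1, and a·2π + -1 = 10 gives a = 11/(2π), so
    z(θ) = (11/(2π)) θ − 1.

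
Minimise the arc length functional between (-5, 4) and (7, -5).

Arc-length functional: J[y] = ∫ sqrt(1 + (y')^2) dx.
Lagrangian L = sqrt(1 + (y')^2) has no explicit y dependence, so ∂L/∂y = 0 and the Euler-Lagrange equation gives
    d/dx( y' / sqrt(1 + (y')^2) ) = 0  ⇒  y' / sqrt(1 + (y')^2) = const.
Hence y' is constant, so y(x) is affine.
Fitting the endpoints (-5, 4) and (7, -5):
    slope m = ((-5) − 4) / (7 − (-5)) = -3/4,
    intercept c = 4 − m·(-5) = 1/4.
Extremal: y(x) = (-3/4) x + 1/4.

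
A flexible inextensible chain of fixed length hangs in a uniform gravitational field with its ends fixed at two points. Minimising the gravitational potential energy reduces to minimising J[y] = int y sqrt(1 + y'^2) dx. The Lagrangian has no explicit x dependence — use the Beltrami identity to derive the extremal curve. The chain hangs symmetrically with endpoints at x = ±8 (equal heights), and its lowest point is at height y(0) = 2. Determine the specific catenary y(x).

The Lagrangian L(y, y') = y sqrt(1 + y'^2) has no explicit x dependence, so the Beltrami identity applies:
    L − y' ∂L/∂y' = C.
Compute ∂L/∂y' = y · y' / sqrt(1 + y'^2). Then
    L − y' ∂L/∂y'
    = y sqrt(1 + y'^2) − y · y'^2 / sqrt(1 + y'^2)
    = y (1 + y'^2 − y'^2) / sqrt(1 + y'^2)
    = y / sqrt(1 + y'^2) = C.
Squaring gives y^2 = C^2 (1 + y'^2), i.e.
    y'^2 = y^2 / C^2 − 1.
Separating variables,
    dy / sqrt(y^2 − C^2) = dx / C,
and integrating gives arccosh(y / C) = (x − a)/C, so
    y(x) = C cosh((x − a)/C),
the catenary. The constants C and a are fixed by the two endpoint conditions (and, for the hanging-chain problem, the length constraint selects C).
Now fit the given data. The endpoints x = ±8 are symmetric at equal height, so the catenary is even about its minimum: a = 0 and y(x) = C cosh(x/C). The lowest point is y(0) = C cosh(0) = C, and we are told y(0) = 2, so C = 2. Therefore
    y(x) = 2 cosh(x/2),
and at the endpoints
    y(±8) = 2 cosh(8/2).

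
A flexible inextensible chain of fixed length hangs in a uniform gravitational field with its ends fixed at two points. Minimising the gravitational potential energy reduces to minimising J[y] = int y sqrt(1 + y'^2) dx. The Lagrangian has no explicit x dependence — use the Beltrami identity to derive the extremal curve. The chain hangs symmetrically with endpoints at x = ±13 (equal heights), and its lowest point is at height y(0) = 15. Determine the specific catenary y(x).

The Lagrangian L(y, y') = y sqrt(1 + y'^2) has no explicit x dependence, so the Beltrami identity applies:
    L − y' ∂L/∂y' = C.
Compute ∂L/∂y' = y · y' / sqrt(1 + y'^2). Then
    L − y' ∂L/∂y'
    = y sqrt(1 + y'^2) − y · y'^2 / sqrt(1 + y'^2)
    = y (1 + y'^2 − y'^2) / sqrt(1 + y'^2)
    = y / sqrt(1 + y'^2) = C.
Squaring gives y^2 = C^2 (1 + y'^2), i.e.
    y'^2 = y^2 / C^2 − 1.
Separating variables,
    dy / sqrt(y^2 − C^2) = dx / C,
and integrating gives arccosh(y / C) = (x − a)/C, so
    y(x) = C cosh((x − a)/C),
the catenary. The constants C and a are fixed by the two endpoint conditions (and, for the hanging-chain problem, the length constraint selects C).
Now fit the given data. The endpoints x = ±13 are symmetric at equal height, so the catenary is even about its minimum: a = 0 and y(x) = C cosh(x/C). The lowest point is y(0) = C cosh(0) = C, and we are told y(0) = 15, so C = 15. Therefore
    y(x) = 15 cosh(x/15),
and at the endpoints
    y(±13) = 15 cosh(13/15).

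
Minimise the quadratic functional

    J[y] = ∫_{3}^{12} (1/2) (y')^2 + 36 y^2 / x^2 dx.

The Lagrangian is L = (1/2) (y')^2 + 36 y^2 / x^2.
Compute ∂L/∂y = 72y/x^2, ∂L/∂y' = y'.
The Euler-Lagrange equation d/dx(∂L/∂y') − ∂L/∂y = 0 reduces to
    y'' − 72/x^2 · y = 0  (x > 0).
Its general solution is
    y(x) = A x^9 + B x^(-8),
with A, B fixed by the endpoint conditions.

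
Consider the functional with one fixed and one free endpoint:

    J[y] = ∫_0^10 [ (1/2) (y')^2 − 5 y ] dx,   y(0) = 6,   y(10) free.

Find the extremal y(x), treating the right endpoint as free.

The Lagrangian L = (1/2) (y')^2 − 5 y gives
    ∂L/∂y = −5,   ∂L/∂y' = y'.
Euler-Lagrange: d/dx(y') − (−5) = 0, i.e. y'' + 5 = 0, so
    y(x) = −(5/2) x^2 + C1 x + C2.
Fixed left endpoint y(0) = 6 ⇒ C2 = 6.
The right endpoint x = 10 is free, so the natural (transversality) condition is ∂L/∂y' |_{x=10} = 0, i.e. y'(10) = 0.
Compute y'(x) = −5 x + C1, so y'(10) = −50 + C1 = 0 ⇒ C1 = 50.
Therefore the extremal is
    y(x) = −(5/2) x^2 + 50 x + 6.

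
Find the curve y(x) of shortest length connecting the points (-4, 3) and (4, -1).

Arc-length functional: J[y] = ∫ sqrt(1 + (y')^2) dx.
Lagrangian L = sqrt(1 + (y')^2) has no explicit y dependence, so ∂L/∂y = 0 and the Euler-Lagrange equation gives
    d/dx( y' / sqrt(1 + (y')^2) ) = 0  ⇒  y' / sqrt(1 + (y')^2) = const.
Hence y' is constant, so y(x) is affine.
Fitting the endpoints (-4, 3) and (4, -1):
    slope m = ((-1) − 3) / (4 − (-4)) = -1/2,
    intercept c = 3 − m·(-4) = 1.
Extremal: y(x) = (-1/2) x + 1.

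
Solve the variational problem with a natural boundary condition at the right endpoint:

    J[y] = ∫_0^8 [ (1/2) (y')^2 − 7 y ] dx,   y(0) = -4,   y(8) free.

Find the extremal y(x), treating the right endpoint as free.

The Lagrangian L = (1/2) (y')^2 − 7 y gives
    ∂L/∂y = −7,   ∂L/∂y' = y'.
Euler-Lagrange: d/dx(y') − (−7) = 0, i.e. y'' + 7 = 0, so
    y(x) = −(7/2) x^2 + C1 x + C2.
Fixed left endpoint y(0) = -4 ⇒ C2 = -4.
The right endpoint x = 8 is free, so the natural (transversality) condition is ∂L/∂y' |_{x=8} = 0, i.e. y'(8) = 0.
Compute y'(x) = −7 x + C1, so y'(8) = −56 + C1 = 0 ⇒ C1 = 56.
Therefore the extremal is
    y(x) = −(7/2) x^2 + 56 x − 4.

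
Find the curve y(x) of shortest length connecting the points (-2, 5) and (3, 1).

Arc-length functional: J[y] = ∫ sqrt(1 + (y')^2) dx.
Lagrangian L = sqrt(1 + (y')^2) has no explicit y dependence, so ∂L/∂y = 0 and the Euler-Lagrange equation gives
    d/dx( y' / sqrt(1 + (y')^2) ) = 0  ⇒  y' / sqrt(1 + (y')^2) = const.
Hence y' is constant, so y(x) is affine.
Fitting the endpoints (-2, 5) and (3, 1):
    slope m = (1 − 5) / (3 − (-2)) = -4/5,
    intercept c = 5 − m·(-2) = 17/5.
Extremal: y(x) = (-4/5) x + 17/5.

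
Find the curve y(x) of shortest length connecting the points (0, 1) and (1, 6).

Arc-length functional: J[y] = ∫ sqrt(1 + (y')^2) dx.
Lagrangian L = sqrt(1 + (y')^2) has no explicit y dependence, so ∂L/∂y = 0 and the Euler-Lagrange equation gives
    d/dx( y' / sqrt(1 + (y')^2) ) = 0  ⇒  y' / sqrt(1 + (y')^2) = const.
Hence y' is constant, so y(x) is affine.
Fitting the endpoints (0, 1) and (1, 6):
    slope m = (6 − 1) / (1 − 0) = 5,
    intercept c = 1 − m·0 = 1.
Extremal: y(x) = 5 x + 1.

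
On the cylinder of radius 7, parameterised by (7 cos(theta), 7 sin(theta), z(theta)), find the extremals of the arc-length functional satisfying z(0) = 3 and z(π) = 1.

Parameterise the cylinder of radius R = 7 as
    r(θ) = (7 cos θ, 7 sin θ, z(θ)).
The arc-length element is
    ds = sqrt(49 + (dz/dθ)^2) dθ,
so the Lagrangian is L = sqrt(49 + z'^2).
L depends on z' only, not on z or θ, so ∂L/∂z = 0 and
    ∂L/∂z' = z' / sqrt(49 + z'^2).
The Euler-Lagrange equation gives
    d/dθ( z' / sqrt(49 + z'^2) ) = 0,
so z' is constant. Integrating once:
    z(θ) = a θ + b,
a helix on the cylinder (a straight line when the cylinder is unrolled). The constants a, b are determined by the endpoint conditions.
With endpoint conditions z(0) = 3 and z(π) = 1: from z(0) = b we get b = 3, and a·π + 3 = 1 gives a = -2/π, so
    z(θ) = (-2/π) θ + 3.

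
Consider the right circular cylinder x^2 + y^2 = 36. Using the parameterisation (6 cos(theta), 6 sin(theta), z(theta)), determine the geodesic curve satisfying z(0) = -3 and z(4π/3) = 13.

Parameterise the cylinder of radius R = 6 as
    r(θ) = (6 cos θ, 6 sin θ, z(θ)).
The arc-length element is
    ds = sqrt(36 + (dz/dθ)^2) dθ,
so the Lagrangian is L = sqrt(36 + z'^2).
L depends on z' only, not on z or θ, so ∂L/∂z = 0 and
    ∂L/∂z' = z' / sqrt(36 + z'^2).
The Euler-Lagrange equation gives
    d/dθ( z' / sqrt(36 + z'^2) ) = 0,
so z' is constant. Integrating once:
    z(θ) = a θ + b,
a helix on the cylinder (a straight line when the cylinder is unrolled). The constants a, b are determined by the endpoint conditions.
With endpoint conditions z(0) = -3 and z(4π/3) = 13: from z(0) = b we get b = -3, and a·4π/3 + -3 = 13 gives a = 12/π, so
    z(θ) = (12/π) θ − 3.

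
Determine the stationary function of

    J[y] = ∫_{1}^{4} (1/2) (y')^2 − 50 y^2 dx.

The Lagrangian is L = (1/2) (y')^2 − 50 y^2.
Compute ∂L/∂y = -100y, ∂L/∂y' = y'.
The Euler-Lagrange equation d/dx(∂L/∂y') − ∂L/∂y = 0 reduces to
    y'' + 100 y = 0.
Its general solution is
    y(x) = A sin(10x) + B cos(10x),
with A, B fixed by the endpoint conditions.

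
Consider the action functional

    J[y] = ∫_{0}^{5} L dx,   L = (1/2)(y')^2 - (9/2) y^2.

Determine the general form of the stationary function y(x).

The Lagrangian is L = (1/2)(y')^2 - (9/2) y^2.
∂L/∂y = -9y.
∂L/∂y' = y'.
The Euler-Lagrange equation d/dx(∂L/∂y') − ∂L/∂y = 0 becomes:
    y'' + 9 y = 0
General solution: y(x) = A sin(3x) + B cos(3x), where A and B are arbitrary constants fixed by the endpoint conditions.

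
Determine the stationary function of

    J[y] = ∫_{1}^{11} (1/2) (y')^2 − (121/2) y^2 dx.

The Lagrangian is L = (1/2) (y')^2 − (121/2) y^2.
Compute ∂L/∂y = -121y, ∂L/∂y' = y'.
The Euler-Lagrange equation d/dx(∂L/∂y') − ∂L/∂y = 0 reduces to
    y'' + 121 y = 0.
Its general solution is
    y(x) = A sin(11x) + B cos(11x),
with A, B fixed by the endpoint conditions.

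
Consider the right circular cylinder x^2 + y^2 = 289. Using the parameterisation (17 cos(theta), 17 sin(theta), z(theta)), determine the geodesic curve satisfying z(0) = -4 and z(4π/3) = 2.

Parameterise the cylinder of radius R = 17 as
    r(θ) = (17 cos θ, 17 sin θ, z(θ)).
The arc-length element is
    ds = sqrt(289 + (dz/dθ)^2) dθ,
so the Lagrangian is L = sqrt(289 + z'^2).
L depends on z' only, not on z or θ, so ∂L/∂z = 0 and
    ∂L/∂z' = z' / sqrt(289 + z'^2).
The Euler-Lagrange equation gives
    d/dθ( z' / sqrt(289 + z'^2) ) = 0,
so z' is constant. Integrating once:
    z(θ) = a θ + b,
a helix on the cylinder (a straight line when the cylinder is unrolled). The constants a, b are determined by the endpoint conditions.
With endpoint conditions z(0) = -4 and z(4π/3) = 2: from z(0) = b we get b = -4, and a·4π/3 + -4 = 2 gives a = 9/(2π), so
    z(θ) = (9/(2π)) θ − 4.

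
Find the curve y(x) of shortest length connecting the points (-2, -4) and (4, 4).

Arc-length functional: J[y] = ∫ sqrt(1 + (y')^2) dx.
Lagrangian L = sqrt(1 + (y')^2) has no explicit y dependence, so ∂L/∂y = 0 and the Euler-Lagrange equation gives
    d/dx( y' / sqrt(1 + (y')^2) ) = 0  ⇒  y' / sqrt(1 + (y')^2) = const.
Hence y' is constant, so y(x) is affine.
Fitting the endpoints (-2, -4) and (4, 4):
    slope m = (4 − (-4)) / (4 − (-2)) = 4/3,
    intercept c = (-4) − m·(-2) = -4/3.
Extremal: y(x) = (4/3) x - 4/3.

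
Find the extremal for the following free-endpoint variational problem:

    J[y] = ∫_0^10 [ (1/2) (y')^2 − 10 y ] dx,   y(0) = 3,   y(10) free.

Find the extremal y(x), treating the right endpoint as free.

The Lagrangian L = (1/2) (y')^2 − 10 y gives
    ∂L/∂y = −10,   ∂L/∂y' = y'.
Euler-Lagrange: d/dx(y') − (−10) = 0, i.e. y'' + 10 = 0, so
    y(x) = −(10/2) x^2 + C1 x + C2.
Fixed left endpoint y(0) = 3 ⇒ C2 = 3.
The right endpoint x = 10 is free, so the natural (transversality) condition is ∂L/∂y' |_{x=10} = 0, i.e. y'(10) = 0.
Compute y'(x) = −10 x + C1, so y'(10) = −100 + C1 = 0 ⇒ C1 = 100.
Therefore the extremal is
    y(x) = −5 x^2 + 100 x + 3.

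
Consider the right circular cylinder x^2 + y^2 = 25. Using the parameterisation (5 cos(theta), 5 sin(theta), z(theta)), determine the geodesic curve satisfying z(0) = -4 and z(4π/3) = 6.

Parameterise the cylinder of radius R = 5 as
    r(θ) = (5 cos θ, 5 sin θ, z(θ)).
The arc-length element is
    ds = sqrt(25 + (dz/dθ)^2) dθ,
so the Lagrangian is L = sqrt(25 + z'^2).
L depends on z' only, not on z or θ, so ∂L/∂z = 0 and
    ∂L/∂z' = z' / sqrt(25 + z'^2).
The Euler-Lagrange equation gives
    d/dθ( z' / sqrt(25 + z'^2) ) = 0,
so z' is constant. Integrating once:
    z(θ) = a θ + b,
a helix on the cylinder (a straight line when the cylinder is unrolled). The constants a, b are determined by the endpoint conditions.
With endpoint conditions z(0) = -4 and z(4π/3) = 6: from z(0) = b we get b = -4, and a·4π/3 + -4 = 6 gives a = 15/(2π), so
    z(θ) = (15/(2π)) θ − 4.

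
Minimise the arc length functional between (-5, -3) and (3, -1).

Arc-length functional: J[y] = ∫ sqrt(1 + (y')^2) dx.
Lagrangian L = sqrt(1 + (y')^2) has no explicit y dependence, so ∂L/∂y = 0 and the Euler-Lagrange equation gives
    d/dx( y' / sqrt(1 + (y')^2) ) = 0  ⇒  y' / sqrt(1 + (y')^2) = const.
Hence y' is constant, so y(x) is affine.
Fitting the endpoints (-5, -3) and (3, -1):
    slope m = ((-1) − (-3)) / (3 − (-5)) = 1/4,
    intercept c = (-3) − m·(-5) = -7/4.
Extremal: y(x) = (1/4) x - 7/4.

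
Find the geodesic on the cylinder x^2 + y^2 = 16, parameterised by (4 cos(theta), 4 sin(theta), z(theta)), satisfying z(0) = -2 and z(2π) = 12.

Parameterise the cylinder of radius R = 4 as
    r(θ) = (4 cos θ, 4 sin θ, z(θ)).
The arc-length element is
    ds = sqrt(16 + (dz/dθ)^2) dθ,
so the Lagrangian is L = sqrt(16 + z'^2).
L depends on z' only, not on z or θ, so ∂L/∂z = 0 and
    ∂L/∂z' = z' / sqrt(16 + z'^2).
The Euler-Lagrange equation gives
    d/dθ( z' / sqrt(16 + z'^2) ) = 0,
so z' is constant. Integrating once:
    z(θ) = a θ + b,
a helix on the cylinder (a straight line when the cylinder is unrolled). The constants a, b are determined by the endpoint conditions.
With endpoint conditions z(0) = -2 and z(2π) = 12: from z(0) = b we get b = -2, and a·2π + -2 = 12 gives a = 7/π, so
    z(θ) = (7/π) θ − 2.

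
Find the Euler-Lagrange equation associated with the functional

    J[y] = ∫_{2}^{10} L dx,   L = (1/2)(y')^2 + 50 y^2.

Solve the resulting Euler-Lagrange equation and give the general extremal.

The Lagrangian is L = (1/2)(y')^2 + 50 y^2.
∂L/∂y = 100y.
∂L/∂y' = y'.
The Euler-Lagrange equation d/dx(∂L/∂y') − ∂L/∂y = 0 becomes:
    y'' - 100 y = 0
General solution: y(x) = A e^(10x) + B e^(-10x), where A and B are arbitrary constants fixed by the endpoint conditions.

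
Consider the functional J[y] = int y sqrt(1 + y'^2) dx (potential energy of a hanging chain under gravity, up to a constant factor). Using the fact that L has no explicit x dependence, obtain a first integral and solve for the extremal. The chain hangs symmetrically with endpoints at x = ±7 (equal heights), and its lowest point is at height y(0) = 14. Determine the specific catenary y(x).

The Lagrangian L(y, y') = y sqrt(1 + y'^2) has no explicit x dependence, so the Beltrami identity applies:
    L − y' ∂L/∂y' = C.
Compute ∂L/∂y' = y · y' / sqrt(1 + y'^2). Then
    L − y' ∂L/∂y'
    = y sqrt(1 + y'^2) − y · y'^2 / sqrt(1 + y'^2)
    = y (1 + y'^2 − y'^2) / sqrt(1 + y'^2)
    = y / sqrt(1 + y'^2) = C.
Squaring gives y^2 = C^2 (1 + y'^2), i.e.
    y'^2 = y^2 / C^2 − 1.
Separating variables,
    dy / sqrt(y^2 − C^2) = dx / C,
and integrating gives arccosh(y / C) = (x − a)/C, so
    y(x) = C cosh((x − a)/C),
the catenary. The constants C and a are fixed by the two endpoint conditions (and, for the hanging-chain problem, the length constraint selects C).
Now fit the given data. The endpoints x = ±7 are symmetric at equal height, so the catenary is even about its minimum: a = 0 and y(x) = C cosh(x/C). The lowest point is y(0) = C cosh(0) = C, and we are told y(0) = 14, so C = 14. Therefore
    y(x) = 14 cosh(x/14),
and at the endpoints
    y(±7) = 14 cosh(7/14).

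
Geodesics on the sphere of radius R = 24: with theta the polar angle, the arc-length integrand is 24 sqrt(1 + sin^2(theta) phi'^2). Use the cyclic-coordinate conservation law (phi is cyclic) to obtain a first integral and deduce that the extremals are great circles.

On the sphere of radius R = 24 with spherical coordinates (θ, φ), the induced metric is
    ds^2 = 576(dθ^2 + sin^2(θ) dφ^2).
Parameterise by θ; the arc-length functional is
    J[φ] = ∫ 24 sqrt(1 + sin^2(θ) (dφ/dθ)^2) dθ,
so L = 24 sqrt(1 + sin^2(θ) φ'^2). Compute
    ∂L/∂φ = 0  (L has no explicit φ dependence),
    ∂L/∂φ' = 24 sin^2(θ) φ' / sqrt(1 + sin^2(θ) φ'^2).
Since ∂L/∂φ = 0, the Euler-Lagrange equation
    d/dθ(∂L/∂φ') − ∂L/∂φ = 0
reduces to d/dθ(∂L/∂φ') = 0, i.e. the momentum conjugate to φ is conserved:
    24 sin^2(θ) φ' / sqrt(1 + sin^2(θ) φ'^2) = C.
The overall factor of 24 is constant, so dividing through gives Clairaut's relation sin^2(θ) φ' / sqrt(1 + sin^2(θ) φ'^2) = C' (with C' = C/24). Solving for φ' and integrating gives the great-circle family
    cot(θ) = A cos(φ − φ_0),
i.e. the intersection of the sphere with a plane through the origin. The two constants A and φ_0 (equivalently C and one phase) are fixed by the two endpoint conditions.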